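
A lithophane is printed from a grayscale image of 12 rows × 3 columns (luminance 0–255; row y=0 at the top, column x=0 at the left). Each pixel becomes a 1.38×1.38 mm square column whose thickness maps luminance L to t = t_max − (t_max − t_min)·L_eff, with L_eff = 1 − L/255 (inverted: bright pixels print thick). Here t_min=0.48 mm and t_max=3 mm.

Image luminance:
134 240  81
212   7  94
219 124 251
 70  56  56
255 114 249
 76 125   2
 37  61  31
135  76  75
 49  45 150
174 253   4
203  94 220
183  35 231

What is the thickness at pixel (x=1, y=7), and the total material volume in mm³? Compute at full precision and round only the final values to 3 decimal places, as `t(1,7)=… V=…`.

span = t_max - t_min = 3 - 0.48 = 2.520
L(1,7) = 76, L_eff = 1 - 76/255 = 0.701961 (inverted)
t(1,7) = 3 - 2.520·0.701961 = 1.231
Σt over all 12·3 pixels = 129561/2125 ≈ 60.9698824
V = pitch²·Σt = 1.38²·129561/2125 = 116.111

t(1,7)=1.231 V=116.111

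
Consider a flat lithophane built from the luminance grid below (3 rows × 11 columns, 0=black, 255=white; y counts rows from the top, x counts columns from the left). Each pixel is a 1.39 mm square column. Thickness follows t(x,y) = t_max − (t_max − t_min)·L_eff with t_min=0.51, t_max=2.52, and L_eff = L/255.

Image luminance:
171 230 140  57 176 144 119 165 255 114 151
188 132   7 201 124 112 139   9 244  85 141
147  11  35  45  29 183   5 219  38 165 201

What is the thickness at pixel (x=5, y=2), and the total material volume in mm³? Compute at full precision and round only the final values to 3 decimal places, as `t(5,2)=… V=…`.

span = t_max - t_min = 2.52 - 0.51 = 2.010
L(5,2) = 183, L_eff = 183/255 = 0.717647
t(5,2) = 2.52 - 2.010·0.717647 = 1.078
Σt over all 3·11 pixels = 50.196
V = pitch²·Σt = 1.39²·50.196 = 96.984

t(5,2)=1.078 V=96.984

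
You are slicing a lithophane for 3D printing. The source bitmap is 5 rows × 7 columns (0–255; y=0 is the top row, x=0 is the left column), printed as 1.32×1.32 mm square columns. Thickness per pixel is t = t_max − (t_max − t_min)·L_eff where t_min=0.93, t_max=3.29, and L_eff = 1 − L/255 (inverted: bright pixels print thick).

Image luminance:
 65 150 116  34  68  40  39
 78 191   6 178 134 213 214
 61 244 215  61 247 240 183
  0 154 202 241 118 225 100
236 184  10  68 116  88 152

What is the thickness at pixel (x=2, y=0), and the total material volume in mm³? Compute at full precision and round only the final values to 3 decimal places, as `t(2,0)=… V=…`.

t(2,0)=2.004 V=132.038

span = t_max - t_min = 3.29 - 0.93 = 2.360
L(2,0) = 116, L_eff = 1 - 116/255 = 0.545098 (inverted)
t(2,0) = 3.29 - 2.360·0.545098 = 2.004
Σt over all 5·7 pixels = 644127/8500 ≈ 75.7796471
V = pitch²·Σt = 1.32²·644127/8500 = 132.038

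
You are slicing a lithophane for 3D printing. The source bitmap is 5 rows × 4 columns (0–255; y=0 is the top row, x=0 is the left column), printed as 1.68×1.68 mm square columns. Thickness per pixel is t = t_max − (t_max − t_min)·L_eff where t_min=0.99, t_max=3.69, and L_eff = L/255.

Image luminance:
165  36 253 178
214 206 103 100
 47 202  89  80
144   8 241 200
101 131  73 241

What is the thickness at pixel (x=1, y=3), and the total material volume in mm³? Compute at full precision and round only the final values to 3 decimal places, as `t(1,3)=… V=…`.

t(1,3)=3.605 V=124.259

span = t_max - t_min = 3.69 - 0.99 = 2.700
L(1,3) = 8, L_eff = 8/255 = 0.031373
t(1,3) = 3.69 - 2.700·0.031373 = 3.605
Σt over all 5·4 pixels = 18711/425 ≈ 44.0258824
V = pitch²·Σt = 1.68²·18711/425 = 124.259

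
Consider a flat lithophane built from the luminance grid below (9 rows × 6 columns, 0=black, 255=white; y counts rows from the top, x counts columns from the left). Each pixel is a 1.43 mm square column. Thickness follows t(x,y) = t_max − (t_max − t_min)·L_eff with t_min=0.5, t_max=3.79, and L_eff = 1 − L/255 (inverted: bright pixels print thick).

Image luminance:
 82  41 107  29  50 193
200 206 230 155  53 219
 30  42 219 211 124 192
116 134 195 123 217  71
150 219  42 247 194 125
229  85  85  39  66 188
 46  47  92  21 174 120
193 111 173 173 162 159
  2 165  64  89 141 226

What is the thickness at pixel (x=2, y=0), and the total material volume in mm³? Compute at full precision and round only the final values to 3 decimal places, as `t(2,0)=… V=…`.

t(2,0)=1.881 V=241.636

span = t_max - t_min = 3.79 - 0.5 = 3.290
L(2,0) = 107, L_eff = 1 - 107/255 = 0.580392 (inverted)
t(2,0) = 3.79 - 3.290·0.580392 = 1.881
Σt over all 9·6 pixels = 1506607/12750 ≈ 118.1652549
V = pitch²·Σt = 1.43²·1506607/12750 = 241.636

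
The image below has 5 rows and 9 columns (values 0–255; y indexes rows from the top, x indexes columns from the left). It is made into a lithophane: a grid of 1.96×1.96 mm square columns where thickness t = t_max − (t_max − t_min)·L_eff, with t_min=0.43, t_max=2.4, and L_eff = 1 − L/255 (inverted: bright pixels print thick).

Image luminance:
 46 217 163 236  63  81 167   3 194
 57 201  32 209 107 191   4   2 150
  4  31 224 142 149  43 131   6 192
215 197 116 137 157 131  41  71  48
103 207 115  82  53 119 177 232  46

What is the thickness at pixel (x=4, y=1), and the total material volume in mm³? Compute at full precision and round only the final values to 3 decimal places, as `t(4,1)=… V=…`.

span = t_max - t_min = 2.4 - 0.43 = 1.970
L(4,1) = 107, L_eff = 1 - 107/255 = 0.580392 (inverted)
t(4,1) = 2.4 - 1.970·0.580392 = 1.257
Σt over all 5·9 pixels = 511983/8500 ≈ 60.2332941
V = pitch²·Σt = 1.96²·511983/8500 = 231.392

t(4,1)=1.257 V=231.392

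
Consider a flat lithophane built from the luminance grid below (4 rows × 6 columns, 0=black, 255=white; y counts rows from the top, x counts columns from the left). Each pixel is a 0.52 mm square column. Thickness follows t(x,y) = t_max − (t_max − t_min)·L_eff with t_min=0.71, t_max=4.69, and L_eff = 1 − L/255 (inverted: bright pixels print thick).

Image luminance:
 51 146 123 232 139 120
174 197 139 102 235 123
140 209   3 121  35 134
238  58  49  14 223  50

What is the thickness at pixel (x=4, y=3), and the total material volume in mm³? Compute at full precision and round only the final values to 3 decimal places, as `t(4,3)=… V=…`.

t(4,3)=4.191 V=17.501

span = t_max - t_min = 4.69 - 0.71 = 3.980
L(4,3) = 223, L_eff = 1 - 223/255 = 0.125490 (inverted)
t(4,3) = 4.69 - 3.980·0.125490 = 4.191
Σt over all 4·6 pixels = 165041/2550 ≈ 64.7219608
V = pitch²·Σt = 0.52²·165041/2550 = 17.501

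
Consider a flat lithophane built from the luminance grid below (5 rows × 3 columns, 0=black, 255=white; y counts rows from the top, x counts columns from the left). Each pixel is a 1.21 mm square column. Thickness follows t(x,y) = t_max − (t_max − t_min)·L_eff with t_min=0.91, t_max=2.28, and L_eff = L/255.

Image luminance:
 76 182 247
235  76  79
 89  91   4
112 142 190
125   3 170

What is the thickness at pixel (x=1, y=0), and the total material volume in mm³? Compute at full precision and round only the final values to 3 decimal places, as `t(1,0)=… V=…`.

t(1,0)=1.302 V=35.748

span = t_max - t_min = 2.28 - 0.91 = 1.370
L(1,0) = 182, L_eff = 182/255 = 0.713725
t(1,0) = 2.28 - 1.370·0.713725 = 1.302
Σt over all 5·3 pixels = 207541/8500 ≈ 24.4165882
V = pitch²·Σt = 1.21²·207541/8500 = 35.748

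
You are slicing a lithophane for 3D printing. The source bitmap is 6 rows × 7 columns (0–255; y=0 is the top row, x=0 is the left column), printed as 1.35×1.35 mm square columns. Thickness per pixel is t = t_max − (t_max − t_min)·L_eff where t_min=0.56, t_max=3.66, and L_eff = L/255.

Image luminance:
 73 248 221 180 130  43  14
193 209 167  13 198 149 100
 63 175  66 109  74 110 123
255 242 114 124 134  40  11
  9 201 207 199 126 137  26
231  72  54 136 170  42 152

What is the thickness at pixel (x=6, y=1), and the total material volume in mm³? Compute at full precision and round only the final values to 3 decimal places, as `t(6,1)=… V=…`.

span = t_max - t_min = 3.66 - 0.56 = 3.100
L(6,1) = 100, L_eff = 100/255 = 0.392157
t(6,1) = 3.66 - 3.100·0.392157 = 2.444
Σt over all 6·7 pixels = 37741/425 ≈ 88.8023529
V = pitch²·Σt = 1.35²·37741/425 = 161.842

t(6,1)=2.444 V=161.842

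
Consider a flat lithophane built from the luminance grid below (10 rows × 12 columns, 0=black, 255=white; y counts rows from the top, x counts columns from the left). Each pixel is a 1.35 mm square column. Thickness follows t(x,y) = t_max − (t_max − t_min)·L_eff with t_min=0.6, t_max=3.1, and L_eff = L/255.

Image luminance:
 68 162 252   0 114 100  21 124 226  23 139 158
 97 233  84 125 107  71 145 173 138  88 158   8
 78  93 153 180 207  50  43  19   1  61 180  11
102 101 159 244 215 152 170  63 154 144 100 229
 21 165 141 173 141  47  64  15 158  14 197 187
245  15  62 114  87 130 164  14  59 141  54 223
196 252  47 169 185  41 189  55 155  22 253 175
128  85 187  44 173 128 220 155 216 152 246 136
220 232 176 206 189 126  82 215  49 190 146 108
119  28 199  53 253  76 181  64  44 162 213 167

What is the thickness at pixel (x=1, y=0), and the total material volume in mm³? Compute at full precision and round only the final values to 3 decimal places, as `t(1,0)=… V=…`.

t(1,0)=1.512 V=401.718

span = t_max - t_min = 3.1 - 0.6 = 2.500
L(1,0) = 162, L_eff = 162/255 = 0.635294
t(1,0) = 3.1 - 2.500·0.635294 = 1.512
Σt over all 10·12 pixels = 22483/102 ≈ 220.4215686
V = pitch²·Σt = 1.35²·22483/102 = 401.718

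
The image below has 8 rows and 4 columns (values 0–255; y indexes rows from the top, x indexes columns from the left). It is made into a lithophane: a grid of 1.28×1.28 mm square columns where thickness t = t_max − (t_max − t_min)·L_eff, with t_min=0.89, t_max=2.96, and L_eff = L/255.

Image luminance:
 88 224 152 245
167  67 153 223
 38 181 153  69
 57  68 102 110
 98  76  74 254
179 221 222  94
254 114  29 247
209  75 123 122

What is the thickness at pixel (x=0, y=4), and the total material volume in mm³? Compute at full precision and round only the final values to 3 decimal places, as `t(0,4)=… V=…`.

t(0,4)=2.164 V=95.499

span = t_max - t_min = 2.96 - 0.89 = 2.070
L(0,4) = 98, L_eff = 98/255 = 0.384314
t(0,4) = 2.96 - 2.070·0.384314 = 2.164
Σt over all 8·4 pixels = 58.288
V = pitch²·Σt = 1.28²·58.288 = 95.499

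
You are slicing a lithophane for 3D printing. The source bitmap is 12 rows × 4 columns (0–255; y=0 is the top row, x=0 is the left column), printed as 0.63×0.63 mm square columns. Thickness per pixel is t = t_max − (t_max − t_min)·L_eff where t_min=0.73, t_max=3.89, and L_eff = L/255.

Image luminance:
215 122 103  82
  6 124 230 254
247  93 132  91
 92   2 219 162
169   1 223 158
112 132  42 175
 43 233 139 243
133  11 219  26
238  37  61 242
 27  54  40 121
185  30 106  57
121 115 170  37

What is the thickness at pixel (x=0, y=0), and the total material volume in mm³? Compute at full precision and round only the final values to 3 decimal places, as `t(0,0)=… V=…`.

span = t_max - t_min = 3.89 - 0.73 = 3.160
L(0,0) = 215, L_eff = 215/255 = 0.843137
t(0,0) = 3.89 - 3.160·0.843137 = 1.226
Σt over all 12·4 pixels = 242098/2125 ≈ 113.9284706
V = pitch²·Σt = 0.63²·242098/2125 = 45.218

t(0,0)=1.226 V=45.218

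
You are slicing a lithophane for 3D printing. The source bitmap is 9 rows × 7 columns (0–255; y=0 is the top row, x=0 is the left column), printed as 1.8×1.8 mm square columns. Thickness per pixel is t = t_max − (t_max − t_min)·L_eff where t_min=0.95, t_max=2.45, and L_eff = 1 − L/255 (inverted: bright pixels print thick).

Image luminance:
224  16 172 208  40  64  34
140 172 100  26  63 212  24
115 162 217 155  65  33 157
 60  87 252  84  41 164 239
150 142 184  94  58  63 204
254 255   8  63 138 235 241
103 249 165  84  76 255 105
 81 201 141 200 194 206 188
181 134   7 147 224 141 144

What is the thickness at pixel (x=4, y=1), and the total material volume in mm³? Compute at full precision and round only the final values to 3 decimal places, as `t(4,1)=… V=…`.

span = t_max - t_min = 2.45 - 0.95 = 1.500
L(4,1) = 63, L_eff = 1 - 63/255 = 0.752941 (inverted)
t(4,1) = 2.45 - 1.500·0.752941 = 1.321
Σt over all 9·7 pixels = 37631/340 ≈ 110.6794118
V = pitch²·Σt = 1.8²·37631/340 = 358.601

t(4,1)=1.321 V=358.601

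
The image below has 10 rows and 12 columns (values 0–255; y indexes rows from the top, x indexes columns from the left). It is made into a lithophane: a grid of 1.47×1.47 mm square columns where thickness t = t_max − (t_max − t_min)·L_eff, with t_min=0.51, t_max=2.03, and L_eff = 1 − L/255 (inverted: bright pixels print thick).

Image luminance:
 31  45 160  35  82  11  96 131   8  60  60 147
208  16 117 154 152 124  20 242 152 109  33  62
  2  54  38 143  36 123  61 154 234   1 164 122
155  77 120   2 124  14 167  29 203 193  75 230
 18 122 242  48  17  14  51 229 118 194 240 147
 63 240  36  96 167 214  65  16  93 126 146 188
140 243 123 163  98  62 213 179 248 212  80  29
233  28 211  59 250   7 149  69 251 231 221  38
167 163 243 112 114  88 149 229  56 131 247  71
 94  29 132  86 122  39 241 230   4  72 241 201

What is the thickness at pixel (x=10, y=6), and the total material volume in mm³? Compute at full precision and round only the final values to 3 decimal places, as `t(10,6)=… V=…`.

span = t_max - t_min = 2.03 - 0.51 = 1.520
L(10,6) = 80, L_eff = 1 - 80/255 = 0.686275 (inverted)
t(10,6) = 2.03 - 1.520·0.686275 = 0.987
Σt over all 10·12 pixels = 939782/6375 ≈ 147.4167843
V = pitch²·Σt = 1.47²·939782/6375 = 318.553

t(10,6)=0.987 V=318.553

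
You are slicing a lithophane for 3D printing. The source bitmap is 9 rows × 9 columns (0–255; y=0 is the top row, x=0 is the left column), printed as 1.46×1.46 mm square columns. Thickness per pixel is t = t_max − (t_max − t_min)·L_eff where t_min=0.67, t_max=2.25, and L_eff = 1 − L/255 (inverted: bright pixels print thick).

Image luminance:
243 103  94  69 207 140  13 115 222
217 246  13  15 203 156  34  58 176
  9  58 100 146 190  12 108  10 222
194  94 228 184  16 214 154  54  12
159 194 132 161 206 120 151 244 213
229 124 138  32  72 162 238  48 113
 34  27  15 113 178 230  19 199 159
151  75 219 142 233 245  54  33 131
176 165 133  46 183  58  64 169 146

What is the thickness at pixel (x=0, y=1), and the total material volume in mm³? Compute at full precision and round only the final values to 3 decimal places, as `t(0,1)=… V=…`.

t(0,1)=2.015 V=253.859

span = t_max - t_min = 2.25 - 0.67 = 1.580
L(0,1) = 217, L_eff = 1 - 217/255 = 0.149020 (inverted)
t(0,1) = 2.25 - 1.580·0.149020 = 2.015
Σt over all 9·9 pixels = 3036881/25500 ≈ 119.0933725
V = pitch²·Σt = 1.46²·3036881/25500 = 253.859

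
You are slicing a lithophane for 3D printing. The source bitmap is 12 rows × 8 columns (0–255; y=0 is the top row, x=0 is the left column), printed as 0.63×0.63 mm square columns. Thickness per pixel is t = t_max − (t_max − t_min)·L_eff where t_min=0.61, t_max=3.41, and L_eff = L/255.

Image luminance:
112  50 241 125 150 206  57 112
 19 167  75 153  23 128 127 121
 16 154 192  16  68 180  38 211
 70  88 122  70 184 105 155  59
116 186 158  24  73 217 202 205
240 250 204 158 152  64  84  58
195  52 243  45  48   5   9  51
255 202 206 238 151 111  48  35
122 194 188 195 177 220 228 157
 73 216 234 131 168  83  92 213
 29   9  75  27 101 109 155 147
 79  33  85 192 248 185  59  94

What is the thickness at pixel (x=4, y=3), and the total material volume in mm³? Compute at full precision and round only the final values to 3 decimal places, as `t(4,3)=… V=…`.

span = t_max - t_min = 3.41 - 0.61 = 2.800
L(4,3) = 184, L_eff = 184/255 = 0.721569
t(4,3) = 3.41 - 2.800·0.721569 = 1.390
Σt over all 12·8 pixels = 246626/1275 ≈ 193.4321569
V = pitch²·Σt = 0.63²·246626/1275 = 76.773

t(4,3)=1.390 V=76.773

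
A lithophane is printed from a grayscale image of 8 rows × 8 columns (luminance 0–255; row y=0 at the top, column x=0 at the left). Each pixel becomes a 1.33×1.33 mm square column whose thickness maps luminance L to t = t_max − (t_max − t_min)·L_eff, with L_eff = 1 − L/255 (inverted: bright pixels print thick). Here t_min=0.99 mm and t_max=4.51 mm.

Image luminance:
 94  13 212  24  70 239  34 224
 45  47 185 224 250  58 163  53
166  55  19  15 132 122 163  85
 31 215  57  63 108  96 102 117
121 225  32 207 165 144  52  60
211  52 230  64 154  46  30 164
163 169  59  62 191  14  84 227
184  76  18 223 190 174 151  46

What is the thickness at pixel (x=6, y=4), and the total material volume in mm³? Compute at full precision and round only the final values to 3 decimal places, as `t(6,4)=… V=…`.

t(6,4)=1.708 V=294.454

span = t_max - t_min = 4.51 - 0.99 = 3.520
L(6,4) = 52, L_eff = 1 - 52/255 = 0.796078 (inverted)
t(6,4) = 4.51 - 3.520·0.796078 = 1.708
Σt over all 8·8 pixels = 1061192/6375 ≈ 166.4614902
V = pitch²·Σt = 1.33²·1061192/6375 = 294.454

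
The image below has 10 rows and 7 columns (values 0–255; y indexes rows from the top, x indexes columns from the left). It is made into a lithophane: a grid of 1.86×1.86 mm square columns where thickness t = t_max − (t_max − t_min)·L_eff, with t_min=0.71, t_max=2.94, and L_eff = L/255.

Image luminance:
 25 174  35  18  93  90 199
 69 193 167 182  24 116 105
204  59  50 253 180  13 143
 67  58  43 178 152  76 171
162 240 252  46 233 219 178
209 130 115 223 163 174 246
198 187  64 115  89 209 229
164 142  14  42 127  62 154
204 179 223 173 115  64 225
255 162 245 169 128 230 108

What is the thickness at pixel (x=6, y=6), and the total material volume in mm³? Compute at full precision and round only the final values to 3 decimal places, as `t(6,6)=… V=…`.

span = t_max - t_min = 2.94 - 0.71 = 2.230
L(6,6) = 229, L_eff = 229/255 = 0.898039
t(6,6) = 2.94 - 2.230·0.898039 = 0.937
Σt over all 10·7 pixels = 3017231/25500 ≈ 118.3227843
V = pitch²·Σt = 1.86²·3017231/25500 = 409.350

t(6,6)=0.937 V=409.350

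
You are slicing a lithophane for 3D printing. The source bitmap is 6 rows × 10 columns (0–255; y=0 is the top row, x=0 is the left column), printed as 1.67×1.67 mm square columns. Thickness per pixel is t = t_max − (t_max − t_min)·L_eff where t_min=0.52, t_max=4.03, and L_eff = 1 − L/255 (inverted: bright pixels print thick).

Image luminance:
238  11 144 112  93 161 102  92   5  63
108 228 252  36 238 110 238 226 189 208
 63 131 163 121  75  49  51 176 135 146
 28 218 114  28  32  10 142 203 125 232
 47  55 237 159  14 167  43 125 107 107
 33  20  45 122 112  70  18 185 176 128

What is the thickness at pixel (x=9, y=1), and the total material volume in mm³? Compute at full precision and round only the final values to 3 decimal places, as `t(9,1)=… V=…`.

t(9,1)=3.383 V=358.266

span = t_max - t_min = 4.03 - 0.52 = 3.510
L(9,1) = 208, L_eff = 1 - 208/255 = 0.184314 (inverted)
t(9,1) = 4.03 - 3.510·0.184314 = 3.383
Σt over all 6·10 pixels = 545961/4250 ≈ 128.4614118
V = pitch²·Σt = 1.67²·545961/4250 = 358.266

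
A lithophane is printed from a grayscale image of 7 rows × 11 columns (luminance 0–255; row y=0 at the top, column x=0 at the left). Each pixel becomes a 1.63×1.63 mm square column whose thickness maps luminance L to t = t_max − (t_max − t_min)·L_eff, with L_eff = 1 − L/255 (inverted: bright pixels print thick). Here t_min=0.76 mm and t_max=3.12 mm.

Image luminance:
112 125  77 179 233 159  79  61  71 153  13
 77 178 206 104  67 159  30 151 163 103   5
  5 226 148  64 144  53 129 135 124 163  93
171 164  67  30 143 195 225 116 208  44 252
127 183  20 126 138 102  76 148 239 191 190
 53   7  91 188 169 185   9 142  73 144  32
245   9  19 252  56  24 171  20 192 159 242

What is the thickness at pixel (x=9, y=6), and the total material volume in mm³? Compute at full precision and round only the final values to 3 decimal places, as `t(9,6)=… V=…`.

span = t_max - t_min = 3.12 - 0.76 = 2.360
L(9,6) = 159, L_eff = 1 - 159/255 = 0.376471 (inverted)
t(9,6) = 3.12 - 2.360·0.376471 = 2.232
Σt over all 7·11 pixels = 309733/2125 ≈ 145.7567059
V = pitch²·Σt = 1.63²·309733/2125 = 387.261

t(9,6)=2.232 V=387.261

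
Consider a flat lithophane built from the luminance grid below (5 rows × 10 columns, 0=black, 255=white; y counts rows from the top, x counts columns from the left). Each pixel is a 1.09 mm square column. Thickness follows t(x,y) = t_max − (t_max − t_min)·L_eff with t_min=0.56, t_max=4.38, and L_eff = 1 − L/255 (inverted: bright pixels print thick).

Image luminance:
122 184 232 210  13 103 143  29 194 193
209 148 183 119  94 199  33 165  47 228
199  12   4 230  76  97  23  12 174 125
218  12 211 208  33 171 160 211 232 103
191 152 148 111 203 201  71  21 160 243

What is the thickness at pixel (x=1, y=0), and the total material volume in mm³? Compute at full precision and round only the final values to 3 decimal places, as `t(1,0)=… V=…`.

t(1,0)=3.316 V=155.362

span = t_max - t_min = 4.38 - 0.56 = 3.820
L(1,0) = 184, L_eff = 1 - 184/255 = 0.278431 (inverted)
t(1,0) = 4.38 - 3.820·0.278431 = 3.316
Σt over all 5·10 pixels = 166726/1275 ≈ 130.7654902
V = pitch²·Σt = 1.09²·166726/1275 = 155.362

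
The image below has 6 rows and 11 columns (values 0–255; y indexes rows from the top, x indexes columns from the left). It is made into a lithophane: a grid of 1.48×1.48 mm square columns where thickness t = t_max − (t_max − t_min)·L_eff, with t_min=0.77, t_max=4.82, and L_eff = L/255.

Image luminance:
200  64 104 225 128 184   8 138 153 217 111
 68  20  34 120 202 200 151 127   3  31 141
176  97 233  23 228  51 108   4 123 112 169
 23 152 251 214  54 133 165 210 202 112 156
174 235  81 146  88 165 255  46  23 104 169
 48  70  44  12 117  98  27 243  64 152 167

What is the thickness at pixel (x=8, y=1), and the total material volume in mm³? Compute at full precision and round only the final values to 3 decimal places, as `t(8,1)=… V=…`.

t(8,1)=4.772 V=413.178

span = t_max - t_min = 4.82 - 0.77 = 4.050
L(8,1) = 3, L_eff = 3/255 = 0.011765
t(8,1) = 4.82 - 4.050·0.011765 = 4.772
Σt over all 6·11 pixels = 320673/1700 ≈ 188.6311765
V = pitch²·Σt = 1.48²·320673/1700 = 413.178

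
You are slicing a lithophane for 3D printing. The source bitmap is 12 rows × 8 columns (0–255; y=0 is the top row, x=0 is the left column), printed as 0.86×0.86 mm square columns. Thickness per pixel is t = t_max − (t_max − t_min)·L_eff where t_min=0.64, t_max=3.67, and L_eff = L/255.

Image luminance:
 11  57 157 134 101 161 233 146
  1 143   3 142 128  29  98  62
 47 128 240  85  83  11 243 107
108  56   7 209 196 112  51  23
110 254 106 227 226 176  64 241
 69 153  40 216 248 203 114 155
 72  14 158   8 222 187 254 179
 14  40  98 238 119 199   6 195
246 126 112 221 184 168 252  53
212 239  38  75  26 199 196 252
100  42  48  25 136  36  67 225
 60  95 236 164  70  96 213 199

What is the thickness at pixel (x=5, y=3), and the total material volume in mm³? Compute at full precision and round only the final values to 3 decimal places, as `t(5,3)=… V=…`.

span = t_max - t_min = 3.67 - 0.64 = 3.030
L(5,3) = 112, L_eff = 112/255 = 0.439216
t(5,3) = 3.67 - 3.030·0.439216 = 2.339
Σt over all 12·8 pixels = 437398/2125 ≈ 205.8343529
V = pitch²·Σt = 0.86²·437398/2125 = 152.235

t(5,3)=2.339 V=152.235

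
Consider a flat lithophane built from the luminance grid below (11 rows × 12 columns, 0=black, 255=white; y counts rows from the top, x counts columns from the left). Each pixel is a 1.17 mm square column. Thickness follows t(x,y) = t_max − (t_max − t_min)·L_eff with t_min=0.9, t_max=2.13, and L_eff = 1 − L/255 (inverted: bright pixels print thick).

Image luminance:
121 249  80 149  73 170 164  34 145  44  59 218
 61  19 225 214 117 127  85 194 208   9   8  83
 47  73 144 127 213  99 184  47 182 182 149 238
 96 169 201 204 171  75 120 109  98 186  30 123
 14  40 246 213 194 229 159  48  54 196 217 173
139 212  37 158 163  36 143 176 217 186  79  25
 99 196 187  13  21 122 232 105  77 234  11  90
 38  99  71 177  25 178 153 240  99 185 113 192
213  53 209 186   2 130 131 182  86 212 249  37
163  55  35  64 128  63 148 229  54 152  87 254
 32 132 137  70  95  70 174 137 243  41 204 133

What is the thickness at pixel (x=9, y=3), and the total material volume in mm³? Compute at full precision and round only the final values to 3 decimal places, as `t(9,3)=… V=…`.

t(9,3)=1.797 V=275.034

span = t_max - t_min = 2.13 - 0.9 = 1.230
L(9,3) = 186, L_eff = 1 - 186/255 = 0.270588 (inverted)
t(9,3) = 2.13 - 1.230·0.270588 = 1.797
Σt over all 11·12 pixels = 426946/2125 ≈ 200.9157647
V = pitch²·Σt = 1.17²·426946/2125 = 275.034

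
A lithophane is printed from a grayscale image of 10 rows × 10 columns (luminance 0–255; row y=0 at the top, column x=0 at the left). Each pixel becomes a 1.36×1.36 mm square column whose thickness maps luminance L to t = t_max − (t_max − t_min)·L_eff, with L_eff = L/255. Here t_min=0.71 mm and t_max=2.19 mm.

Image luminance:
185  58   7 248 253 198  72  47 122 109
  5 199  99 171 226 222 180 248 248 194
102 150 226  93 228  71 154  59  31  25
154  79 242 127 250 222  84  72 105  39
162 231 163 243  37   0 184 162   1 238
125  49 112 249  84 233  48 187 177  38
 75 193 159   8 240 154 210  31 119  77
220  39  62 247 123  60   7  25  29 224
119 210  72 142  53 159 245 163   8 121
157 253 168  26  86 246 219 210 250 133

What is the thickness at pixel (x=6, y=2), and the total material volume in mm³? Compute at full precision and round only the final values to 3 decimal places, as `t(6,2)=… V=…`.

t(6,2)=1.296 V=258.327

span = t_max - t_min = 2.19 - 0.71 = 1.480
L(6,2) = 154, L_eff = 154/255 = 0.603922
t(6,2) = 2.19 - 1.480·0.603922 = 1.296
Σt over all 10·10 pixels = 890372/6375 ≈ 139.6661961
V = pitch²·Σt = 1.36²·890372/6375 = 258.327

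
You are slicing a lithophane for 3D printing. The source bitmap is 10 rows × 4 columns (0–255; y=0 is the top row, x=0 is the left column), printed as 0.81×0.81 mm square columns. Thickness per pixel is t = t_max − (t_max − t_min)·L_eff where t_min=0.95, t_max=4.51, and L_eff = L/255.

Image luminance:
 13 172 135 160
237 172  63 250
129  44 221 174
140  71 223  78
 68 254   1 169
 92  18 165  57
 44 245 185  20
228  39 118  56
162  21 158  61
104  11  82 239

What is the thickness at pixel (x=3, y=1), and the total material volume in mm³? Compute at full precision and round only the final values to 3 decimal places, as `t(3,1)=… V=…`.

t(3,1)=1.020 V=73.670

span = t_max - t_min = 4.51 - 0.95 = 3.560
L(3,1) = 250, L_eff = 250/255 = 0.980392
t(3,1) = 4.51 - 3.560·0.980392 = 1.020
Σt over all 10·4 pixels = 42107/375 ≈ 112.2853333
V = pitch²·Σt = 0.81²·42107/375 = 73.670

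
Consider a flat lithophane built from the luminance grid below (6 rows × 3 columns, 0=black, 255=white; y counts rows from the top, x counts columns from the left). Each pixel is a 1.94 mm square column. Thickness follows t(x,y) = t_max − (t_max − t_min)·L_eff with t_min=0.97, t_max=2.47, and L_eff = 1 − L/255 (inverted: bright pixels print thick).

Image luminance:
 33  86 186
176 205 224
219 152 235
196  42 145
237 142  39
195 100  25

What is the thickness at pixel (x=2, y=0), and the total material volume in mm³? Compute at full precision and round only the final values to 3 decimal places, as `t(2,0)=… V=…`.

t(2,0)=2.064 V=124.093

span = t_max - t_min = 2.47 - 0.97 = 1.500
L(2,0) = 186, L_eff = 1 - 186/255 = 0.270588 (inverted)
t(2,0) = 2.47 - 1.500·0.270588 = 2.064
Σt over all 6·3 pixels = 14013/425 ≈ 32.9717647
V = pitch²·Σt = 1.94²·14013/425 = 124.093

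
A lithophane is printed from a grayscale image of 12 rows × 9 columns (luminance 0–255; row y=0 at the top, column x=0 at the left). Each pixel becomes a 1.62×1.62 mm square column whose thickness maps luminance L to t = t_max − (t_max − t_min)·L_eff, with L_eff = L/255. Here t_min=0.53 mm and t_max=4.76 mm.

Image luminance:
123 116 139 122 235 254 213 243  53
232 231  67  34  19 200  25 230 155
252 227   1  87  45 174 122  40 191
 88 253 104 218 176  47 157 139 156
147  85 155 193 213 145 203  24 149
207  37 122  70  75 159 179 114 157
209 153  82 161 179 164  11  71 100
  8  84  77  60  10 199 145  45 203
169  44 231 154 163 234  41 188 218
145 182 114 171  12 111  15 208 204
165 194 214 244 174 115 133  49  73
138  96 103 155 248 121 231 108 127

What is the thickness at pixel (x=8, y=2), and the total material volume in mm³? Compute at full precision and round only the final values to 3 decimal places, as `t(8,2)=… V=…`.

span = t_max - t_min = 4.76 - 0.53 = 4.230
L(8,2) = 191, L_eff = 191/255 = 0.749020
t(8,2) = 4.76 - 4.230·0.749020 = 1.592
Σt over all 12·9 pixels = 18201/68 ≈ 267.6617647
V = pitch²·Σt = 1.62²·18201/68 = 702.452

t(8,2)=1.592 V=702.452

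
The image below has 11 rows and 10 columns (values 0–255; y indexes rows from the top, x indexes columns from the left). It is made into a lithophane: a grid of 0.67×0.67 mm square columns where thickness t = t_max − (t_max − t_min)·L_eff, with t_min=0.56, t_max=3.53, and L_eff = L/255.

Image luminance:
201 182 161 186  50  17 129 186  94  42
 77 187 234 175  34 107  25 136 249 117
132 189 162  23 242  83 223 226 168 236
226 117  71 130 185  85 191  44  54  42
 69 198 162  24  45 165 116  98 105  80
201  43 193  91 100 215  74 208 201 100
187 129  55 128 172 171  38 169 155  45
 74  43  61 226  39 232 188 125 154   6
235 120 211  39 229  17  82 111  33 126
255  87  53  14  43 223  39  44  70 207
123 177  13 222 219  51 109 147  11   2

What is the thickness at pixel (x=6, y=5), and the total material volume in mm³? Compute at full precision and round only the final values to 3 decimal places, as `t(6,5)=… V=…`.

t(6,5)=2.668 V=103.124

span = t_max - t_min = 3.53 - 0.56 = 2.970
L(6,5) = 74, L_eff = 74/255 = 0.290196
t(6,5) = 3.53 - 2.970·0.290196 = 2.668
Σt over all 11·10 pixels = 390533/1700 ≈ 229.7252941
V = pitch²·Σt = 0.67²·390533/1700 = 103.124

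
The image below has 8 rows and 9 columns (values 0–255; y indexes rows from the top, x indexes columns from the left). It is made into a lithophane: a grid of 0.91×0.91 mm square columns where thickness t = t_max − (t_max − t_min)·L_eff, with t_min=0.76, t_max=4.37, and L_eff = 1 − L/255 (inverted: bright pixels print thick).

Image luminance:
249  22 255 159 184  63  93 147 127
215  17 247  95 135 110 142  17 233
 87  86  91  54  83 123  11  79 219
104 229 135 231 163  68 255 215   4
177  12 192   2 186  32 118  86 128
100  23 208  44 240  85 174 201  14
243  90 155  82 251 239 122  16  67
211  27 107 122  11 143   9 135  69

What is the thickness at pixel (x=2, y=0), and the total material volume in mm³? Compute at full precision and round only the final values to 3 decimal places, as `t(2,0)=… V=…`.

t(2,0)=4.370 V=149.276

span = t_max - t_min = 4.37 - 0.76 = 3.610
L(2,0) = 255, L_eff = 1 - 255/255 = 0.000000 (inverted)
t(2,0) = 4.37 - 3.610·0.000000 = 4.370
Σt over all 8·9 pixels = 383059/2125 ≈ 180.2630588
V = pitch²·Σt = 0.91²·383059/2125 = 149.276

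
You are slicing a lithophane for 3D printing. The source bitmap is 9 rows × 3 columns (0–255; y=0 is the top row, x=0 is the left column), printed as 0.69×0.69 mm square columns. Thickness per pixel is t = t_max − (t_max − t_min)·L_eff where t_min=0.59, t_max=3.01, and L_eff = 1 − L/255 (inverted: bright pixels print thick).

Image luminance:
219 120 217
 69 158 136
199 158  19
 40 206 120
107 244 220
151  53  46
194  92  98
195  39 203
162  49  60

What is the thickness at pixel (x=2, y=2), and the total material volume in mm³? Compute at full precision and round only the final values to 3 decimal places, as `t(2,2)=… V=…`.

span = t_max - t_min = 3.01 - 0.59 = 2.420
L(2,2) = 19, L_eff = 1 - 19/255 = 0.925490 (inverted)
t(2,2) = 3.01 - 2.420·0.925490 = 0.770
Σt over all 9·3 pixels = 1271123/25500 ≈ 49.8479608
V = pitch²·Σt = 0.69²·1271123/25500 = 23.733

t(2,2)=0.770 V=23.733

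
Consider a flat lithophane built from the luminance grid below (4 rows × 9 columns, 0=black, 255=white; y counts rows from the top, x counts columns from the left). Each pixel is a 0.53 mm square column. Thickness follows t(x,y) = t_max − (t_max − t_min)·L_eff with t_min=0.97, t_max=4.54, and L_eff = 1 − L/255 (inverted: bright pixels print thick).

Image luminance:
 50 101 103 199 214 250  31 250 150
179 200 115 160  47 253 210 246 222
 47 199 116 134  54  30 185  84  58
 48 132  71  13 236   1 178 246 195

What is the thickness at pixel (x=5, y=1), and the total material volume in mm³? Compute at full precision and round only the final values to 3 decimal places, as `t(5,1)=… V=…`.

span = t_max - t_min = 4.54 - 0.97 = 3.570
L(5,1) = 253, L_eff = 1 - 253/255 = 0.007843 (inverted)
t(5,1) = 4.54 - 3.570·0.007843 = 4.512
Σt over all 4·9 pixels = 105.018
V = pitch²·Σt = 0.53²·105.018 = 29.500

t(5,1)=4.512 V=29.500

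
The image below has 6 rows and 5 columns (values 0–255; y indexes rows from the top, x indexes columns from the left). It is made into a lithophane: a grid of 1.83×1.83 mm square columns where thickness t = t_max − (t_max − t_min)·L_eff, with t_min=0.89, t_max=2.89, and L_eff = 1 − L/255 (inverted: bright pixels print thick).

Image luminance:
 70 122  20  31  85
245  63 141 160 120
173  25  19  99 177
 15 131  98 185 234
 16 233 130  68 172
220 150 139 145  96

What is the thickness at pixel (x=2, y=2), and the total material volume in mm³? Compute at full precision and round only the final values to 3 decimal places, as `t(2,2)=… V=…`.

t(2,2)=1.039 V=183.500

span = t_max - t_min = 2.89 - 0.89 = 2.000
L(2,2) = 19, L_eff = 1 - 19/255 = 0.925490 (inverted)
t(2,2) = 2.89 - 2.000·0.925490 = 1.039
Σt over all 6·5 pixels = 1863/34 ≈ 54.7941176
V = pitch²·Σt = 1.83²·1863/34 = 183.500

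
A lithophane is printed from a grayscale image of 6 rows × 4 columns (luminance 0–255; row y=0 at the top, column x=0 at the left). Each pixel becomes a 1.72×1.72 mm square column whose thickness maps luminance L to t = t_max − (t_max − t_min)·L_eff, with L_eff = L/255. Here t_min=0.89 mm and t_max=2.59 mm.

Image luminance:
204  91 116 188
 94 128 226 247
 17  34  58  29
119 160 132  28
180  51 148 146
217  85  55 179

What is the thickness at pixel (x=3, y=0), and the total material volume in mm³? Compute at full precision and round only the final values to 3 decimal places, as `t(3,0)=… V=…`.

t(3,0)=1.337 V=126.067

span = t_max - t_min = 2.59 - 0.89 = 1.700
L(3,0) = 188, L_eff = 188/255 = 0.737255
t(3,0) = 2.59 - 1.700·0.737255 = 1.337
Σt over all 6·4 pixels = 3196/75 ≈ 42.6133333
V = pitch²·Σt = 1.72²·3196/75 = 126.067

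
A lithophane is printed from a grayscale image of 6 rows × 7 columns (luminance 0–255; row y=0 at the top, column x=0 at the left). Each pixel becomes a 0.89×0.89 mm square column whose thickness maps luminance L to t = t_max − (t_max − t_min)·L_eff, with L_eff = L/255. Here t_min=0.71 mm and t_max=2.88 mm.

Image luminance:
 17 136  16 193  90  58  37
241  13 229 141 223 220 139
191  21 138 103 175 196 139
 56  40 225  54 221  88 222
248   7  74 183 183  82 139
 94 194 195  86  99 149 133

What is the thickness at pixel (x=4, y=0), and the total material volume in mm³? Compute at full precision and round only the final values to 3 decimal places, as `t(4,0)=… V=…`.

t(4,0)=2.114 V=58.820

span = t_max - t_min = 2.88 - 0.71 = 2.170
L(4,0) = 90, L_eff = 90/255 = 0.352941
t(4,0) = 2.88 - 2.170·0.352941 = 2.114
Σt over all 6·7 pixels = 473396/6375 ≈ 74.2581961
V = pitch²·Σt = 0.89²·473396/6375 = 58.820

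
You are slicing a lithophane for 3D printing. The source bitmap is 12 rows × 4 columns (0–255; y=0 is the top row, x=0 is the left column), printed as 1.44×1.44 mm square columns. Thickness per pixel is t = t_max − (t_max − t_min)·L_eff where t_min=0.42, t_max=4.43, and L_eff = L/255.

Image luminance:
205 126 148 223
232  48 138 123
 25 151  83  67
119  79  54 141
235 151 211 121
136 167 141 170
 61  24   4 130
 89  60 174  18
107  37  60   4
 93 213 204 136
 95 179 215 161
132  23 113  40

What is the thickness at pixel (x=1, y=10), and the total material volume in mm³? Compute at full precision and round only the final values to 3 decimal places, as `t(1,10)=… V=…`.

t(1,10)=1.615 V=256.171

span = t_max - t_min = 4.43 - 0.42 = 4.010
L(1,10) = 179, L_eff = 179/255 = 0.701961
t(1,10) = 4.43 - 4.010·0.701961 = 1.615
Σt over all 12·4 pixels = 1575127/12750 ≈ 123.5393725
V = pitch²·Σt = 1.44²·1575127/12750 = 256.171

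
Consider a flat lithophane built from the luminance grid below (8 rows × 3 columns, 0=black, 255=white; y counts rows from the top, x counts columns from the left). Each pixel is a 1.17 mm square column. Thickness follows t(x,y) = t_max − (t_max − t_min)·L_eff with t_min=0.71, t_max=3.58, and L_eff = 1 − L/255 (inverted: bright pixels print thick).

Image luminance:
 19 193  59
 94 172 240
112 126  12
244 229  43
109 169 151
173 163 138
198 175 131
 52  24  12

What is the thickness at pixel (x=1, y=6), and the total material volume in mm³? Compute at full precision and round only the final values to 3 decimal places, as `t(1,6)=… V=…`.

t(1,6)=2.680 V=70.132

span = t_max - t_min = 3.58 - 0.71 = 2.870
L(1,6) = 175, L_eff = 1 - 175/255 = 0.313725 (inverted)
t(1,6) = 3.58 - 2.870·0.313725 = 2.680
Σt over all 8·3 pixels = 653213/12750 ≈ 51.2323922
V = pitch²·Σt = 1.17²·653213/12750 = 70.132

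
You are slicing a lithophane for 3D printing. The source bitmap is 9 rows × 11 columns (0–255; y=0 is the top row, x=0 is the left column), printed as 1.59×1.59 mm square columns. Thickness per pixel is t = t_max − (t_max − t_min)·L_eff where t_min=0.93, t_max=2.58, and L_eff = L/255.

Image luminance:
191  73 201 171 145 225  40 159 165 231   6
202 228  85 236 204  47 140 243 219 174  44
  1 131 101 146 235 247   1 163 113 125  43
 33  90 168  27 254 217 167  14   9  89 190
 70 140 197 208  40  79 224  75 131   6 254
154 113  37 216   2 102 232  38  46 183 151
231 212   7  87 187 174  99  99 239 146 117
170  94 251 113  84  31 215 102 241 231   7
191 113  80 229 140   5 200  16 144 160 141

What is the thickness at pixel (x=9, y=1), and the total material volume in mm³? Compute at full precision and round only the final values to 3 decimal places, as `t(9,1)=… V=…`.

span = t_max - t_min = 2.58 - 0.93 = 1.650
L(9,1) = 174, L_eff = 174/255 = 0.682353
t(9,1) = 2.58 - 1.650·0.682353 = 1.454
Σt over all 9·11 pixels = 288497/1700 ≈ 169.7041176
V = pitch²·Σt = 1.59²·288497/1700 = 429.029

t(9,1)=1.454 V=429.029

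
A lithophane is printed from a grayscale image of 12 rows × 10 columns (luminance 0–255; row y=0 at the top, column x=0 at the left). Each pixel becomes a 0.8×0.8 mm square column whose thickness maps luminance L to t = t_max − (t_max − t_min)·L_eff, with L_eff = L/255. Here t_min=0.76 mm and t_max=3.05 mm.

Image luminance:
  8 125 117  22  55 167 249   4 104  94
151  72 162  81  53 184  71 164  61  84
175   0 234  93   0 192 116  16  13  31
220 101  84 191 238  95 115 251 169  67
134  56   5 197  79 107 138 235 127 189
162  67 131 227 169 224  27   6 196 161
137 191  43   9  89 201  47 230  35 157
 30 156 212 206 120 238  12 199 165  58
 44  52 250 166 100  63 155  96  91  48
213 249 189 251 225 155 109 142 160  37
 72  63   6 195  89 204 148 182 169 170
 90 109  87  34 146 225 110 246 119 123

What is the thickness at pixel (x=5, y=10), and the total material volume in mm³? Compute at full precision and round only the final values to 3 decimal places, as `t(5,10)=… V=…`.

t(5,10)=1.218 V=148.126

span = t_max - t_min = 3.05 - 0.76 = 2.290
L(5,10) = 204, L_eff = 204/255 = 0.800000
t(5,10) = 3.05 - 2.290·0.800000 = 1.218
Σt over all 12·10 pixels = 5901893/25500 ≈ 231.4467843
V = pitch²·Σt = 0.8²·5901893/25500 = 148.126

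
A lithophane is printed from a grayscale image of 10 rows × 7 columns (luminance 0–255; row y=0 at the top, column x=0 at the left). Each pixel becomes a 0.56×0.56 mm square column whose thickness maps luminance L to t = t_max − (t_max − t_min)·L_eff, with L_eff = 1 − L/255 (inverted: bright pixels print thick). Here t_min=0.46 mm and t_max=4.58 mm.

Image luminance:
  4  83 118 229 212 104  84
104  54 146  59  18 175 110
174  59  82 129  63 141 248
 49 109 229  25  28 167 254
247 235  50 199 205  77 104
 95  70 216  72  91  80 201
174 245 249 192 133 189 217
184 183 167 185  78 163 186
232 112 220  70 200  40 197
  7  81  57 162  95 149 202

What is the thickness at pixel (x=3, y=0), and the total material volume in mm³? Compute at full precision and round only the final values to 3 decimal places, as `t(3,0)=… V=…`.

span = t_max - t_min = 4.58 - 0.46 = 4.120
L(3,0) = 229, L_eff = 1 - 229/255 = 0.101961 (inverted)
t(3,0) = 4.58 - 4.120·0.101961 = 4.160
Σt over all 10·7 pixels = 1190779/6375 ≈ 186.7888627
V = pitch²·Σt = 0.56²·1190779/6375 = 58.577

t(3,0)=4.160 V=58.577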